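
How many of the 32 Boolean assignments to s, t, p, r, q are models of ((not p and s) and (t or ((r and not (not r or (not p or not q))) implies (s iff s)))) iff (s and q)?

24

Initial set: {(((not p and s) and (t or ((r and not (not r or (not p or not q))) implies (s iff s)))) iff (s and q))}.
(((not p and s) and (t or ((r and not (not r or (not p or not q))) implies (s iff s)))) iff (s and q)): β-rule — branch into ((not p and s) and (t or ((r and not (not r or (not p or not q))) implies (s iff s)))), (s and q)  //  not ((not p and s) and (t or ((r and not (not r or (not p or not q))) implies (s iff s)))), not (s and q).
  branch 1 (add ((not p and s) and (t or ((r and not (not r or (not p or not q))) implies (s iff s)))), (s and q)):
    ((not p and s) and (t or ((r and not (not r or (not p or not q))) implies (s iff s)))): α-rule — add (not p and s), (t or ((r and not (not r or (not p or not q))) implies (s iff s))).
    (s and q): α-rule — add s, q.
    (not p and s): α-rule — add not p, s.
    (t or ((r and not (not r or (not p or not q))) implies (s iff s))): β-rule — branch into t  //  ((r and not (not r or (not p or not q))) implies (s iff s)).
      branch 1.1 (add t):
        ○ open, literals {p=false, q=true, s=true, t=true}.
      branch 1.2 (add ((r and not (not r or (not p or not q))) implies (s iff s))):
        ((r and not (not r or (not p or not q))) implies (s iff s)): β-rule — branch into not (r and not (not r or (not p or not q)))  //  (s iff s).
          branch 1.2.1 (add not (r and not (not r or (not p or not q)))):
            not (r and not (not r or (not p or not q))): β-rule — branch into not r  //  not not (not r or (not p or not q)).
              branch 1.2.1.1 (add not r):
                ○ open, literals {p=false, q=true, r=false, s=true}.
              branch 1.2.1.2 (add not not (not r or (not p or not q))):
                not not (not r or (not p or not q)): β-rule — branch into not r  //  (not p or not q).
                  branch 1.2.1.2.1 (add not r):
                    ○ open, literals {p=false, q=true, r=false, s=true}.
                  branch 1.2.1.2.2 (add (not p or not q)):
                    (not p or not q): β-rule — branch into not p  //  not q.
                      branch 1.2.1.2.2.1 (add not p):
                        ○ open, literals {p=false, q=true, s=true}.
                      branch 1.2.1.2.2.2 (add not q):
                        × closes — contains both q and not q.
          branch 1.2.2 (add (s iff s)):
            (s iff s): β-rule — branch into s, s  //  not s, not s.
              branch 1.2.2.1 (add s, s):
                ○ open, literals {p=false, q=true, s=true}.
              branch 1.2.2.2 (add not s, not s):
                × closes — contains both s and not s.
  branch 2 (add not ((not p and s) and (t or ((r and not (not r or (not p or not q))) implies (s iff s)))), not (s and q)):
    not ((not p and s) and (t or ((r and not (not r or (not p or not q))) implies (s iff s)))): β-rule — branch into not (not p and s)  //  not (t or ((r and not (not r or (not p or not q))) implies (s iff s))).
      branch 2.1 (add not (not p and s)):
        not (s and q): β-rule — branch into not s  //  not q.
          branch 2.1.1 (add not s):
            not (not p and s): β-rule — branch into not not p  //  not s.
              branch 2.1.1.1 (add not not p):
                ○ open, literals {p=true, s=false}.
              branch 2.1.1.2 (add not s):
                ○ open, literals {s=false}.
          branch 2.1.2 (add not q):
            not (not p and s): β-rule — branch into not not p  //  not s.
              branch 2.1.2.1 (add not not p):
                ○ open, literals {p=true, q=false}.
              branch 2.1.2.2 (add not s):
                ○ open, literals {q=false, s=false}.
      branch 2.2 (add not (t or ((r and not (not r or (not p or not q))) implies (s iff s)))):
        not (t or ((r and not (not r or (not p or not q))) implies (s iff s))): α-rule — add not t, not ((r and not (not r or (not p or not q))) implies (s iff s)).
        not ((r and not (not r or (not p or not q))) implies (s iff s)): α-rule — add (r and not (not r or (not p or not q))), not (s iff s).
        (r and not (not r or (not p or not q))): α-rule — add r, not (not r or (not p or not q)).
        not (not r or (not p or not q)): α-rule — add not not r, not (not p or not q).
        not (not p or not q): α-rule — add not not p, not not q.
        not (s and q): β-rule — branch into not s  //  not q.
          branch 2.2.1 (add not s):
            not (s iff s): β-rule — branch into s, not s  //  not s, s.
              branch 2.2.1.1 (add s, not s):
                × closes — contains both s and not s.
              branch 2.2.1.2 (add not s, s):
                × closes — contains both s and not s.
          branch 2.2.2 (add not q):
            × closes — contains both q and not q.
5 branches closed, 9 open.
Each open branch fixes some atoms; the unmentioned ones are free. Counting distinct full assignments: branch {p=false, q=true, s=true, t=true} (r) contributes 2 new; branch {p=false, q=true, r=false, s=true} (t) contributes 1 new; branch {p=false, q=true, r=false, s=true} (t) contributes 0 new; branch {p=false, q=true, s=true} (t, r) contributes 1 new; branch {p=false, q=true, s=true} (t, r) contributes 0 new; branch {p=true, s=false} (t, r, q) contributes 8 new; branch {s=false} (t, p, r, q) contributes 8 new; branch {p=true, q=false} (s, t, r) contributes 4 new; branch {q=false, s=false} (t, p, r) contributes 0 new. Total: 24.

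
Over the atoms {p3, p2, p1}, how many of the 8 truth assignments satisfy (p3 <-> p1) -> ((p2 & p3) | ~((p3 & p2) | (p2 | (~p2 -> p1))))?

Initial set: {T ((p3 <-> p1) -> ((p2 & p3) | ~((p3 & p2) | (p2 | (~p2 -> p1)))))}.
T ((p3 <-> p1) -> ((p2 & p3) | ~((p3 & p2) | (p2 | (~p2 -> p1))))): β-rule — branch into F (p3 <-> p1)  //  T ((p2 & p3) | ~((p3 & p2) | (p2 | (~p2 -> p1)))).
  branch 1 (add F (p3 <-> p1)):
    F (p3 <-> p1): β-rule — branch into T p3, F p1  //  F p3, T p1.
      branch 1.1 (add T p3, F p1):
        ○ open, literals {p1=0, p3=1}.
      branch 1.2 (add F p3, T p1):
        ○ open, literals {p1=1, p3=0}.
  branch 2 (add T ((p2 & p3) | ~((p3 & p2) | (p2 | (~p2 -> p1))))):
    T ((p2 & p3) | ~((p3 & p2) | (p2 | (~p2 -> p1)))): β-rule — branch into T (p2 & p3)  //  T ~((p3 & p2) | (p2 | (~p2 -> p1))).
      branch 2.1 (add T (p2 & p3)):
        T (p2 & p3): α-rule — add T p2, T p3.
        ○ open, literals {p2=1, p3=1}.
      branch 2.2 (add T ~((p3 & p2) | (p2 | (~p2 -> p1)))):
        T ~((p3 & p2) | (p2 | (~p2 -> p1))): α-rule — add F (p3 & p2), F (p2 | (~p2 -> p1)).
        F (p2 | (~p2 -> p1)): α-rule — add F p2, F (~p2 -> p1).
        F (~p2 -> p1): α-rule — add T ~p2, F p1.
        F (p3 & p2): β-rule — branch into F p3  //  F p2.
          branch 2.2.1 (add F p3):
            ○ open, literals {p1=0, p2=0, p3=0}.
          branch 2.2.2 (add F p2):
            ○ open, literals {p1=0, p2=0}.
0 branches closed, 5 open.
Each open branch fixes some atoms; the unmentioned ones are free. Counting distinct full assignments: branch {p1=0, p3=1} (p2) contributes 2 new; branch {p1=1, p3=0} (p2) contributes 2 new; branch {p2=1, p3=1} (p1) contributes 1 new; branch {p1=0, p2=0, p3=0} (none free) contributes 1 new; branch {p1=0, p2=0} (p3) contributes 0 new. Total: 6.

6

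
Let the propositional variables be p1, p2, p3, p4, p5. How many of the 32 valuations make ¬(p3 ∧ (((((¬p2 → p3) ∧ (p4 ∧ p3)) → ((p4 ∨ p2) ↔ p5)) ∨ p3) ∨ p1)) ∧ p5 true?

8

Initial set: {(¬(p3 ∧ (((((¬p2 → p3) ∧ (p4 ∧ p3)) → ((p4 ∨ p2) ↔ p5)) ∨ p3) ∨ p1)) ∧ p5)}.
(¬(p3 ∧ (((((¬p2 → p3) ∧ (p4 ∧ p3)) → ((p4 ∨ p2) ↔ p5)) ∨ p3) ∨ p1)) ∧ p5): α-rule — add ¬(p3 ∧ (((((¬p2 → p3) ∧ (p4 ∧ p3)) → ((p4 ∨ p2) ↔ p5)) ∨ p3) ∨ p1)), p5.
¬(p3 ∧ (((((¬p2 → p3) ∧ (p4 ∧ p3)) → ((p4 ∨ p2) ↔ p5)) ∨ p3) ∨ p1)): β-rule — branch into ¬p3  //  ¬(((((¬p2 → p3) ∧ (p4 ∧ p3)) → ((p4 ∨ p2) ↔ p5)) ∨ p3) ∨ p1).
  branch 1 (add ¬p3):
    ○ open, literals {p3=F, p5=T}.
  branch 2 (add ¬(((((¬p2 → p3) ∧ (p4 ∧ p3)) → ((p4 ∨ p2) ↔ p5)) ∨ p3) ∨ p1)):
    ¬(((((¬p2 → p3) ∧ (p4 ∧ p3)) → ((p4 ∨ p2) ↔ p5)) ∨ p3) ∨ p1): α-rule — add ¬((((¬p2 → p3) ∧ (p4 ∧ p3)) → ((p4 ∨ p2) ↔ p5)) ∨ p3), ¬p1.
    ¬((((¬p2 → p3) ∧ (p4 ∧ p3)) → ((p4 ∨ p2) ↔ p5)) ∨ p3): α-rule — add ¬(((¬p2 → p3) ∧ (p4 ∧ p3)) → ((p4 ∨ p2) ↔ p5)), ¬p3.
    ¬(((¬p2 → p3) ∧ (p4 ∧ p3)) → ((p4 ∨ p2) ↔ p5)): α-rule — add ((¬p2 → p3) ∧ (p4 ∧ p3)), ¬((p4 ∨ p2) ↔ p5).
    ((¬p2 → p3) ∧ (p4 ∧ p3)): α-rule — add (¬p2 → p3), (p4 ∧ p3).
    (p4 ∧ p3): α-rule — add p4, p3.
    × closes — contains both p3 and ¬p3.
1 branch closed, 1 open.
Each open branch fixes some atoms; the unmentioned ones are free. Counting distinct full assignments: branch {p3=F, p5=T} (p1, p2, p4) contributes 8 new. Total: 8.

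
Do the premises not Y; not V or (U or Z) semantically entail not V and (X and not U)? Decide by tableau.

No

Initial set: {not Y; (not V or (U or Z)); not (not V and (X and not U))}.
(not V or (U or Z)): β-rule — branch into not V  //  (U or Z).
  branch 1 (add not V):
    not (not V and (X and not U)): β-rule — branch into not not V  //  not (X and not U).
      branch 1.1 (add not not V):
        × closes — contains both V and not V.
      branch 1.2 (add not (X and not U)):
        not (X and not U): β-rule — branch into not X  //  not not U.
          branch 1.2.1 (add not X):
            ○ open, literals {V=F, X=F, Y=F}.
          branch 1.2.2 (add not not U):
            ○ open, literals {U=T, V=F, Y=F}.
  branch 2 (add (U or Z)):
    not (not V and (X and not U)): β-rule — branch into not not V  //  not (X and not U).
      branch 2.1 (add not not V):
        (U or Z): β-rule — branch into U  //  Z.
          branch 2.1.1 (add U):
            ○ open, literals {U=T, V=T, Y=F}.
          branch 2.1.2 (add Z):
            ○ open, literals {V=T, Y=F, Z=T}.
      branch 2.2 (add not (X and not U)):
        (U or Z): β-rule — branch into U  //  Z.
          branch 2.2.1 (add U):
            not (X and not U): β-rule — branch into not X  //  not not U.
              branch 2.2.1.1 (add not X):
                ○ open, literals {U=T, X=F, Y=F}.
              branch 2.2.1.2 (add not not U):
                ○ open, literals {U=T, Y=F}.
          branch 2.2.2 (add Z):
            not (X and not U): β-rule — branch into not X  //  not not U.
              branch 2.2.2.1 (add not X):
                ○ open, literals {X=F, Y=F, Z=T}.
              branch 2.2.2.2 (add not not U):
                ○ open, literals {U=T, Y=F, Z=T}.
1 branch closed, 8 open.
An open branch gives a countermodel: V=F, X=F, Y=F (unmentioned atoms arbitrary); the premises hold there but the conclusion fails.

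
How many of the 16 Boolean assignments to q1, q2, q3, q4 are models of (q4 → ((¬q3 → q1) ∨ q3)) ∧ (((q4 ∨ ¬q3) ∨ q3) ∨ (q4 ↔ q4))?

Initial set: {((q4 → ((¬q3 → q1) ∨ q3)) ∧ (((q4 ∨ ¬q3) ∨ q3) ∨ (q4 ↔ q4)))}.
((q4 → ((¬q3 → q1) ∨ q3)) ∧ (((q4 ∨ ¬q3) ∨ q3) ∨ (q4 ↔ q4))): α-rule — add (q4 → ((¬q3 → q1) ∨ q3)), (((q4 ∨ ¬q3) ∨ q3) ∨ (q4 ↔ q4)).
(q4 → ((¬q3 → q1) ∨ q3)): β-rule — branch into ¬q4  //  ((¬q3 → q1) ∨ q3).
  branch 1 (add ¬q4):
    (((q4 ∨ ¬q3) ∨ q3) ∨ (q4 ↔ q4)): β-rule — branch into ((q4 ∨ ¬q3) ∨ q3)  //  (q4 ↔ q4).
      branch 1.1 (add ((q4 ∨ ¬q3) ∨ q3)):
        ((q4 ∨ ¬q3) ∨ q3): β-rule — branch into (q4 ∨ ¬q3)  //  q3.
          branch 1.1.1 (add (q4 ∨ ¬q3)):
            (q4 ∨ ¬q3): β-rule — branch into q4  //  ¬q3.
              branch 1.1.1.1 (add q4):
                × closes — contains both q4 and ¬q4.
              branch 1.1.1.2 (add ¬q3):
                ○ open, literals {q3=0, q4=0}.
          branch 1.1.2 (add q3):
            ○ open, literals {q3=1, q4=0}.
      branch 1.2 (add (q4 ↔ q4)):
        (q4 ↔ q4): β-rule — branch into q4, q4  //  ¬q4, ¬q4.
          branch 1.2.1 (add q4, q4):
            × closes — contains both q4 and ¬q4.
          branch 1.2.2 (add ¬q4, ¬q4):
            ○ open, literals {q4=0}.
  branch 2 (add ((¬q3 → q1) ∨ q3)):
    (((q4 ∨ ¬q3) ∨ q3) ∨ (q4 ↔ q4)): β-rule — branch into ((q4 ∨ ¬q3) ∨ q3)  //  (q4 ↔ q4).
      branch 2.1 (add ((q4 ∨ ¬q3) ∨ q3)):
        ((¬q3 → q1) ∨ q3): β-rule — branch into (¬q3 → q1)  //  q3.
          branch 2.1.1 (add (¬q3 → q1)):
            ((q4 ∨ ¬q3) ∨ q3): β-rule — branch into (q4 ∨ ¬q3)  //  q3.
              branch 2.1.1.1 (add (q4 ∨ ¬q3)):
                (¬q3 → q1): β-rule — branch into ¬¬q3  //  q1.
                  branch 2.1.1.1.1 (add ¬¬q3):
                    (q4 ∨ ¬q3): β-rule — branch into q4  //  ¬q3.
                      branch 2.1.1.1.1.1 (add q4):
                        ○ open, literals {q3=1, q4=1}.
                      branch 2.1.1.1.1.2 (add ¬q3):
                        × closes — contains both q3 and ¬q3.
                  branch 2.1.1.1.2 (add q1):
                    (q4 ∨ ¬q3): β-rule — branch into q4  //  ¬q3.
                      branch 2.1.1.1.2.1 (add q4):
                        ○ open, literals {q1=1, q4=1}.
                      branch 2.1.1.1.2.2 (add ¬q3):
                        ○ open, literals {q1=1, q3=0}.
              branch 2.1.1.2 (add q3):
                (¬q3 → q1): β-rule — branch into ¬¬q3  //  q1.
                  branch 2.1.1.2.1 (add ¬¬q3):
                    ○ open, literals {q3=1}.
                  branch 2.1.1.2.2 (add q1):
                    ○ open, literals {q1=1, q3=1}.
          branch 2.1.2 (add q3):
            ((q4 ∨ ¬q3) ∨ q3): β-rule — branch into (q4 ∨ ¬q3)  //  q3.
              branch 2.1.2.1 (add (q4 ∨ ¬q3)):
                (q4 ∨ ¬q3): β-rule — branch into q4  //  ¬q3.
                  branch 2.1.2.1.1 (add q4):
                    ○ open, literals {q3=1, q4=1}.
                  branch 2.1.2.1.2 (add ¬q3):
                    × closes — contains both q3 and ¬q3.
              branch 2.1.2.2 (add q3):
                ○ open, literals {q3=1}.
      branch 2.2 (add (q4 ↔ q4)):
        ((¬q3 → q1) ∨ q3): β-rule — branch into (¬q3 → q1)  //  q3.
          branch 2.2.1 (add (¬q3 → q1)):
            (q4 ↔ q4): β-rule — branch into q4, q4  //  ¬q4, ¬q4.
              branch 2.2.1.1 (add q4, q4):
                (¬q3 → q1): β-rule — branch into ¬¬q3  //  q1.
                  branch 2.2.1.1.1 (add ¬¬q3):
                    ○ open, literals {q3=1, q4=1}.
                  branch 2.2.1.1.2 (add q1):
                    ○ open, literals {q1=1, q4=1}.
              branch 2.2.1.2 (add ¬q4, ¬q4):
                (¬q3 → q1): β-rule — branch into ¬¬q3  //  q1.
                  branch 2.2.1.2.1 (add ¬¬q3):
                    ○ open, literals {q3=1, q4=0}.
                  branch 2.2.1.2.2 (add q1):
                    ○ open, literals {q1=1, q4=0}.
          branch 2.2.2 (add q3):
            (q4 ↔ q4): β-rule — branch into q4, q4  //  ¬q4, ¬q4.
              branch 2.2.2.1 (add q4, q4):
                ○ open, literals {q3=1, q4=1}.
              branch 2.2.2.2 (add ¬q4, ¬q4):
                ○ open, literals {q3=1, q4=0}.
4 branches closed, 16 open.
Each open branch fixes some atoms; the unmentioned ones are free. Counting distinct full assignments: branch {q3=0, q4=0} (q1, q2) contributes 4 new; branch {q3=1, q4=0} (q1, q2) contributes 4 new; branch {q4=0} (q1, q2, q3) contributes 0 new; branch {q3=1, q4=1} (q1, q2) contributes 4 new; branch {q1=1, q4=1} (q2, q3) contributes 2 new; branch {q1=1, q3=0} (q2, q4) contributes 0 new; branch {q3=1} (q1, q2, q4) contributes 0 new; branch {q1=1, q3=1} (q2, q4) contributes 0 new; branch {q3=1, q4=1} (q1, q2) contributes 0 new; branch {q3=1} (q1, q2, q4) contributes 0 new; branch {q3=1, q4=1} (q1, q2) contributes 0 new; branch {q1=1, q4=1} (q2, q3) contributes 0 new; branch {q3=1, q4=0} (q1, q2) contributes 0 new; branch {q1=1, q4=0} (q2, q3) contributes 0 new; branch {q3=1, q4=1} (q1, q2) contributes 0 new; branch {q3=1, q4=0} (q1, q2) contributes 0 new. Total: 14.

14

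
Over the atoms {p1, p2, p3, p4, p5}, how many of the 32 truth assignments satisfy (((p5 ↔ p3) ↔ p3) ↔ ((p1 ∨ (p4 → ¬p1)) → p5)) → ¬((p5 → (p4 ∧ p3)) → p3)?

Initial set: {T ((((p5 ↔ p3) ↔ p3) ↔ ((p1 ∨ (p4 → ¬p1)) → p5)) → ¬((p5 → (p4 ∧ p3)) → p3))}.
T ((((p5 ↔ p3) ↔ p3) ↔ ((p1 ∨ (p4 → ¬p1)) → p5)) → ¬((p5 → (p4 ∧ p3)) → p3)): β-rule — branch into F (((p5 ↔ p3) ↔ p3) ↔ ((p1 ∨ (p4 → ¬p1)) → p5))  //  T ¬((p5 → (p4 ∧ p3)) → p3).
  branch 1 (add F (((p5 ↔ p3) ↔ p3) ↔ ((p1 ∨ (p4 → ¬p1)) → p5))):
    F (((p5 ↔ p3) ↔ p3) ↔ ((p1 ∨ (p4 → ¬p1)) → p5)): β-rule — branch into T ((p5 ↔ p3) ↔ p3), F ((p1 ∨ (p4 → ¬p1)) → p5)  //  F ((p5 ↔ p3) ↔ p3), T ((p1 ∨ (p4 → ¬p1)) → p5).
      branch 1.1 (add T ((p5 ↔ p3) ↔ p3), F ((p1 ∨ (p4 → ¬p1)) → p5)):
        F ((p1 ∨ (p4 → ¬p1)) → p5): α-rule — add T (p1 ∨ (p4 → ¬p1)), F p5.
        T ((p5 ↔ p3) ↔ p3): β-rule — branch into T (p5 ↔ p3), T p3  //  F (p5 ↔ p3), F p3.
          branch 1.1.1 (add T (p5 ↔ p3), T p3):
            T (p1 ∨ (p4 → ¬p1)): β-rule — branch into T p1  //  T (p4 → ¬p1).
              branch 1.1.1.1 (add T p1):
                T (p5 ↔ p3): β-rule — branch into T p5, T p3  //  F p5, F p3.
                  branch 1.1.1.1.1 (add T p5, T p3):
                    × closes — contains both p5 and ¬p5.
                  branch 1.1.1.1.2 (add F p5, F p3):
                    × closes — contains both p3 and ¬p3.
              branch 1.1.1.2 (add T (p4 → ¬p1)):
                T (p5 ↔ p3): β-rule — branch into T p5, T p3  //  F p5, F p3.
                  branch 1.1.1.2.1 (add T p5, T p3):
                    × closes — contains both p5 and ¬p5.
                  branch 1.1.1.2.2 (add F p5, F p3):
                    × closes — contains both p3 and ¬p3.
          branch 1.1.2 (add F (p5 ↔ p3), F p3):
            T (p1 ∨ (p4 → ¬p1)): β-rule — branch into T p1  //  T (p4 → ¬p1).
              branch 1.1.2.1 (add T p1):
                F (p5 ↔ p3): β-rule — branch into T p5, F p3  //  F p5, T p3.
                  branch 1.1.2.1.1 (add T p5, F p3):
                    × closes — contains both p5 and ¬p5.
                  branch 1.1.2.1.2 (add F p5, T p3):
                    × closes — contains both p3 and ¬p3.
              branch 1.1.2.2 (add T (p4 → ¬p1)):
                F (p5 ↔ p3): β-rule — branch into T p5, F p3  //  F p5, T p3.
                  branch 1.1.2.2.1 (add T p5, F p3):
                    × closes — contains both p5 and ¬p5.
                  branch 1.1.2.2.2 (add F p5, T p3):
                    × closes — contains both p3 and ¬p3.
      branch 1.2 (add F ((p5 ↔ p3) ↔ p3), T ((p1 ∨ (p4 → ¬p1)) → p5)):
        F ((p5 ↔ p3) ↔ p3): β-rule — branch into T (p5 ↔ p3), F p3  //  F (p5 ↔ p3), T p3.
          branch 1.2.1 (add T (p5 ↔ p3), F p3):
            T ((p1 ∨ (p4 → ¬p1)) → p5): β-rule — branch into F (p1 ∨ (p4 → ¬p1))  //  T p5.
              branch 1.2.1.1 (add F (p1 ∨ (p4 → ¬p1))):
                F (p1 ∨ (p4 → ¬p1)): α-rule — add F p1, F (p4 → ¬p1).
                F (p4 → ¬p1): α-rule — add T p4, F ¬p1.
                × closes — contains both p1 and ¬p1.
              branch 1.2.1.2 (add T p5):
                T (p5 ↔ p3): β-rule — branch into T p5, T p3  //  F p5, F p3.
                  branch 1.2.1.2.1 (add T p5, T p3):
                    × closes — contains both p3 and ¬p3.
                  branch 1.2.1.2.2 (add F p5, F p3):
                    × closes — contains both p5 and ¬p5.
          branch 1.2.2 (add F (p5 ↔ p3), T p3):
            T ((p1 ∨ (p4 → ¬p1)) → p5): β-rule — branch into F (p1 ∨ (p4 → ¬p1))  //  T p5.
              branch 1.2.2.1 (add F (p1 ∨ (p4 → ¬p1))):
                F (p1 ∨ (p4 → ¬p1)): α-rule — add F p1, F (p4 → ¬p1).
                F (p4 → ¬p1): α-rule — add T p4, F ¬p1.
                × closes — contains both p1 and ¬p1.
              branch 1.2.2.2 (add T p5):
                F (p5 ↔ p3): β-rule — branch into T p5, F p3  //  F p5, T p3.
                  branch 1.2.2.2.1 (add T p5, F p3):
                    × closes — contains both p3 and ¬p3.
                  branch 1.2.2.2.2 (add F p5, T p3):
                    × closes — contains both p5 and ¬p5.
  branch 2 (add T ¬((p5 → (p4 ∧ p3)) → p3)):
    T ¬((p5 → (p4 ∧ p3)) → p3): α-rule — add T (p5 → (p4 ∧ p3)), F p3.
    T (p5 → (p4 ∧ p3)): β-rule — branch into F p5  //  T (p4 ∧ p3).
      branch 2.1 (add F p5):
        ○ open, literals {p3=F, p5=F}.
      branch 2.2 (add T (p4 ∧ p3)):
        T (p4 ∧ p3): α-rule — add T p4, T p3.
        × closes — contains both p3 and ¬p3.
15 branches closed, 1 open.
Each open branch fixes some atoms; the unmentioned ones are free. Counting distinct full assignments: branch {p3=F, p5=F} (p1, p2, p4) contributes 8 new. Total: 8.

8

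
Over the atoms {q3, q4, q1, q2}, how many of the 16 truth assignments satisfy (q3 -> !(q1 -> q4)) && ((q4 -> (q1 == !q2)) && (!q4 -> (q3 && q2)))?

3

Initial set: {((q3 -> !(q1 -> q4)) && ((q4 -> (q1 == !q2)) && (!q4 -> (q3 && q2))))}.
((q3 -> !(q1 -> q4)) && ((q4 -> (q1 == !q2)) && (!q4 -> (q3 && q2)))): α-rule — add (q3 -> !(q1 -> q4)), ((q4 -> (q1 == !q2)) && (!q4 -> (q3 && q2))).
((q4 -> (q1 == !q2)) && (!q4 -> (q3 && q2))): α-rule — add (q4 -> (q1 == !q2)), (!q4 -> (q3 && q2)).
(q3 -> !(q1 -> q4)): β-rule — branch into !q3  //  !(q1 -> q4).
  branch 1 (add !q3):
    (q4 -> (q1 == !q2)): β-rule — branch into !q4  //  (q1 == !q2).
      branch 1.1 (add !q4):
        (!q4 -> (q3 && q2)): β-rule — branch into !!q4  //  (q3 && q2).
          branch 1.1.1 (add !!q4):
            × closes — contains both q4 and !q4.
          branch 1.1.2 (add (q3 && q2)):
            (q3 && q2): α-rule — add q3, q2.
            × closes — contains both q3 and !q3.
      branch 1.2 (add (q1 == !q2)):
        (!q4 -> (q3 && q2)): β-rule — branch into !!q4  //  (q3 && q2).
          branch 1.2.1 (add !!q4):
            (q1 == !q2): β-rule — branch into q1, !q2  //  !q1, !!q2.
              branch 1.2.1.1 (add q1, !q2):
                ○ open, literals {q1=T, q2=F, q3=F, q4=T}.
              branch 1.2.1.2 (add !q1, !!q2):
                ○ open, literals {q1=F, q2=T, q3=F, q4=T}.
          branch 1.2.2 (add (q3 && q2)):
            (q3 && q2): α-rule — add q3, q2.
            × closes — contains both q3 and !q3.
  branch 2 (add !(q1 -> q4)):
    !(q1 -> q4): α-rule — add q1, !q4.
    (q4 -> (q1 == !q2)): β-rule — branch into !q4  //  (q1 == !q2).
      branch 2.1 (add !q4):
        (!q4 -> (q3 && q2)): β-rule — branch into !!q4  //  (q3 && q2).
          branch 2.1.1 (add !!q4):
            × closes — contains both q4 and !q4.
          branch 2.1.2 (add (q3 && q2)):
            (q3 && q2): α-rule — add q3, q2.
            ○ open, literals {q1=T, q2=T, q3=T, q4=F}.
      branch 2.2 (add (q1 == !q2)):
        (!q4 -> (q3 && q2)): β-rule — branch into !!q4  //  (q3 && q2).
          branch 2.2.1 (add !!q4):
            × closes — contains both q4 and !q4.
          branch 2.2.2 (add (q3 && q2)):
            (q3 && q2): α-rule — add q3, q2.
            (q1 == !q2): β-rule — branch into q1, !q2  //  !q1, !!q2.
              branch 2.2.2.1 (add q1, !q2):
                × closes — contains both q2 and !q2.
              branch 2.2.2.2 (add !q1, !!q2):
                × closes — contains both q1 and !q1.
7 branches closed, 3 open.
Each open branch fixes some atoms; the unmentioned ones are free. Counting distinct full assignments: branch {q1=T, q2=F, q3=F, q4=T} (none free) contributes 1 new; branch {q1=F, q2=T, q3=F, q4=T} (none free) contributes 1 new; branch {q1=T, q2=T, q3=T, q4=F} (none free) contributes 1 new. Total: 3.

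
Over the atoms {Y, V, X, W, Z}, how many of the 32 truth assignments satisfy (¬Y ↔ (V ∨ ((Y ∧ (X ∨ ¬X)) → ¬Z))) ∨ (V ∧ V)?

Initial set: {T ((¬Y ↔ (V ∨ ((Y ∧ (X ∨ ¬X)) → ¬Z))) ∨ (V ∧ V))}.
T ((¬Y ↔ (V ∨ ((Y ∧ (X ∨ ¬X)) → ¬Z))) ∨ (V ∧ V)): β-rule — branch into T (¬Y ↔ (V ∨ ((Y ∧ (X ∨ ¬X)) → ¬Z)))  //  T (V ∧ V).
  branch 1 (add T (¬Y ↔ (V ∨ ((Y ∧ (X ∨ ¬X)) → ¬Z)))):
    T (¬Y ↔ (V ∨ ((Y ∧ (X ∨ ¬X)) → ¬Z))): β-rule — branch into T ¬Y, T (V ∨ ((Y ∧ (X ∨ ¬X)) → ¬Z))  //  F ¬Y, F (V ∨ ((Y ∧ (X ∨ ¬X)) → ¬Z)).
      branch 1.1 (add T ¬Y, T (V ∨ ((Y ∧ (X ∨ ¬X)) → ¬Z))):
        T (V ∨ ((Y ∧ (X ∨ ¬X)) → ¬Z)): β-rule — branch into T V  //  T ((Y ∧ (X ∨ ¬X)) → ¬Z).
          branch 1.1.1 (add T V):
            ○ open, literals {V=1, Y=0}.
          branch 1.1.2 (add T ((Y ∧ (X ∨ ¬X)) → ¬Z)):
            T ((Y ∧ (X ∨ ¬X)) → ¬Z): β-rule — branch into F (Y ∧ (X ∨ ¬X))  //  T ¬Z.
              branch 1.1.2.1 (add F (Y ∧ (X ∨ ¬X))):
                F (Y ∧ (X ∨ ¬X)): β-rule — branch into F Y  //  F (X ∨ ¬X).
                  branch 1.1.2.1.1 (add F Y):
                    ○ open, literals {Y=0}.
                  branch 1.1.2.1.2 (add F (X ∨ ¬X)):
                    F (X ∨ ¬X): α-rule — add F X, F ¬X.
                    × closes — contains both X and ¬X.
              branch 1.1.2.2 (add T ¬Z):
                ○ open, literals {Y=0, Z=0}.
      branch 1.2 (add F ¬Y, F (V ∨ ((Y ∧ (X ∨ ¬X)) → ¬Z))):
        F (V ∨ ((Y ∧ (X ∨ ¬X)) → ¬Z)): α-rule — add F V, F ((Y ∧ (X ∨ ¬X)) → ¬Z).
        F ((Y ∧ (X ∨ ¬X)) → ¬Z): α-rule — add T (Y ∧ (X ∨ ¬X)), F ¬Z.
        T (Y ∧ (X ∨ ¬X)): α-rule — add T Y, T (X ∨ ¬X).
        T (X ∨ ¬X): β-rule — branch into T X  //  T ¬X.
          branch 1.2.1 (add T X):
            ○ open, literals {V=0, X=1, Y=1, Z=1}.
          branch 1.2.2 (add T ¬X):
            ○ open, literals {V=0, X=0, Y=1, Z=1}.
  branch 2 (add T (V ∧ V)):
    T (V ∧ V): α-rule — add T V, T V.
    ○ open, literals {V=1}.
1 branch closed, 6 open.
Each open branch fixes some atoms; the unmentioned ones are free. Counting distinct full assignments: branch {V=1, Y=0} (X, W, Z) contributes 8 new; branch {Y=0} (V, X, W, Z) contributes 8 new; branch {Y=0, Z=0} (V, X, W) contributes 0 new; branch {V=0, X=1, Y=1, Z=1} (W) contributes 2 new; branch {V=0, X=0, Y=1, Z=1} (W) contributes 2 new; branch {V=1} (Y, X, W, Z) contributes 8 new. Total: 28.

28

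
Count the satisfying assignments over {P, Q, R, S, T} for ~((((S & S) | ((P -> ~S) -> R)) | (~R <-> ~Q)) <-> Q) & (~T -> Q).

12

Initial set: {(~((((S & S) | ((P -> ~S) -> R)) | (~R <-> ~Q)) <-> Q) & (~T -> Q))}.
(~((((S & S) | ((P -> ~S) -> R)) | (~R <-> ~Q)) <-> Q) & (~T -> Q)): α-rule — add ~((((S & S) | ((P -> ~S) -> R)) | (~R <-> ~Q)) <-> Q), (~T -> Q).
~((((S & S) | ((P -> ~S) -> R)) | (~R <-> ~Q)) <-> Q): β-rule — branch into (((S & S) | ((P -> ~S) -> R)) | (~R <-> ~Q)), ~Q  //  ~(((S & S) | ((P -> ~S) -> R)) | (~R <-> ~Q)), Q.
  branch 1 (add (((S & S) | ((P -> ~S) -> R)) | (~R <-> ~Q)), ~Q):
    (~T -> Q): β-rule — branch into ~~T  //  Q.
      branch 1.1 (add ~~T):
        (((S & S) | ((P -> ~S) -> R)) | (~R <-> ~Q)): β-rule — branch into ((S & S) | ((P -> ~S) -> R))  //  (~R <-> ~Q).
          branch 1.1.1 (add ((S & S) | ((P -> ~S) -> R))):
            ((S & S) | ((P -> ~S) -> R)): β-rule — branch into (S & S)  //  ((P -> ~S) -> R).
              branch 1.1.1.1 (add (S & S)):
                (S & S): α-rule — add S, S.
                ○ open, literals {Q=false, S=true, T=true}.
              branch 1.1.1.2 (add ((P -> ~S) -> R)):
                ((P -> ~S) -> R): β-rule — branch into ~(P -> ~S)  //  R.
                  branch 1.1.1.2.1 (add ~(P -> ~S)):
                    ~(P -> ~S): α-rule — add P, ~~S.
                    ○ open, literals {P=true, Q=false, S=true, T=true}.
                  branch 1.1.1.2.2 (add R):
                    ○ open, literals {Q=false, R=true, T=true}.
          branch 1.1.2 (add (~R <-> ~Q)):
            (~R <-> ~Q): β-rule — branch into ~R, ~Q  //  ~~R, ~~Q.
              branch 1.1.2.1 (add ~R, ~Q):
                ○ open, literals {Q=false, R=false, T=true}.
              branch 1.1.2.2 (add ~~R, ~~Q):
                × closes — contains both Q and ~Q.
      branch 1.2 (add Q):
        × closes — contains both Q and ~Q.
  branch 2 (add ~(((S & S) | ((P -> ~S) -> R)) | (~R <-> ~Q)), Q):
    ~(((S & S) | ((P -> ~S) -> R)) | (~R <-> ~Q)): α-rule — add ~((S & S) | ((P -> ~S) -> R)), ~(~R <-> ~Q).
    ~((S & S) | ((P -> ~S) -> R)): α-rule — add ~(S & S), ~((P -> ~S) -> R).
    ~((P -> ~S) -> R): α-rule — add (P -> ~S), ~R.
    (~T -> Q): β-rule — branch into ~~T  //  Q.
      branch 2.1 (add ~~T):
        ~(~R <-> ~Q): β-rule — branch into ~R, ~~Q  //  ~~R, ~Q.
          branch 2.1.1 (add ~R, ~~Q):
            ~(S & S): β-rule — branch into ~S  //  ~S.
              branch 2.1.1.1 (add ~S):
                (P -> ~S): β-rule — branch into ~P  //  ~S.
                  branch 2.1.1.1.1 (add ~P):
                    ○ open, literals {P=false, Q=true, R=false, S=false, T=true}.
                  branch 2.1.1.1.2 (add ~S):
                    ○ open, literals {Q=true, R=false, S=false, T=true}.
              branch 2.1.1.2 (add ~S):
                (P -> ~S): β-rule — branch into ~P  //  ~S.
                  branch 2.1.1.2.1 (add ~P):
                    ○ open, literals {P=false, Q=true, R=false, S=false, T=true}.
                  branch 2.1.1.2.2 (add ~S):
                    ○ open, literals {Q=true, R=false, S=false, T=true}.
          branch 2.1.2 (add ~~R, ~Q):
            × closes — contains both R and ~R.
      branch 2.2 (add Q):
        ~(~R <-> ~Q): β-rule — branch into ~R, ~~Q  //  ~~R, ~Q.
          branch 2.2.1 (add ~R, ~~Q):
            ~(S & S): β-rule — branch into ~S  //  ~S.
              branch 2.2.1.1 (add ~S):
                (P -> ~S): β-rule — branch into ~P  //  ~S.
                  branch 2.2.1.1.1 (add ~P):
                    ○ open, literals {P=false, Q=true, R=false, S=false}.
                  branch 2.2.1.1.2 (add ~S):
                    ○ open, literals {Q=true, R=false, S=false}.
              branch 2.2.1.2 (add ~S):
                (P -> ~S): β-rule — branch into ~P  //  ~S.
                  branch 2.2.1.2.1 (add ~P):
                    ○ open, literals {P=false, Q=true, R=false, S=false}.
                  branch 2.2.1.2.2 (add ~S):
                    ○ open, literals {Q=true, R=false, S=false}.
          branch 2.2.2 (add ~~R, ~Q):
            × closes — contains both R and ~R.
4 branches closed, 12 open.
Each open branch fixes some atoms; the unmentioned ones are free. Counting distinct full assignments: branch {Q=false, S=true, T=true} (P, R) contributes 4 new; branch {P=true, Q=false, S=true, T=true} (R) contributes 0 new; branch {Q=false, R=true, T=true} (P, S) contributes 2 new; branch {Q=false, R=false, T=true} (P, S) contributes 2 new; branch {P=false, Q=true, R=false, S=false, T=true} (none free) contributes 1 new; branch {Q=true, R=false, S=false, T=true} (P) contributes 1 new; branch {P=false, Q=true, R=false, S=false, T=true} (none free) contributes 0 new; branch {Q=true, R=false, S=false, T=true} (P) contributes 0 new; branch {P=false, Q=true, R=false, S=false} (T) contributes 1 new; branch {Q=true, R=false, S=false} (P, T) contributes 1 new; branch {P=false, Q=true, R=false, S=false} (T) contributes 0 new; branch {Q=true, R=false, S=false} (P, T) contributes 0 new. Total: 12.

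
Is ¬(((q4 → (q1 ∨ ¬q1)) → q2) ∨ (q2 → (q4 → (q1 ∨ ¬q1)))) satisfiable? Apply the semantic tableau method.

Initial set: {¬(((q4 → (q1 ∨ ¬q1)) → q2) ∨ (q2 → (q4 → (q1 ∨ ¬q1))))}.
¬(((q4 → (q1 ∨ ¬q1)) → q2) ∨ (q2 → (q4 → (q1 ∨ ¬q1)))): α-rule — add ¬((q4 → (q1 ∨ ¬q1)) → q2), ¬(q2 → (q4 → (q1 ∨ ¬q1))).
¬((q4 → (q1 ∨ ¬q1)) → q2): α-rule — add (q4 → (q1 ∨ ¬q1)), ¬q2.
¬(q2 → (q4 → (q1 ∨ ¬q1))): α-rule — add q2, ¬(q4 → (q1 ∨ ¬q1)).
× closes — contains both q2 and ¬q2.
All 1 branch closes.
Every branch closed; the formula is unsatisfiable.

Unsatisfiable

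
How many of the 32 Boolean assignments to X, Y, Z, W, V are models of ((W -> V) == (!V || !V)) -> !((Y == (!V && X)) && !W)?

Initial set: {(((W -> V) == (!V || !V)) -> !((Y == (!V && X)) && !W))}.
(((W -> V) == (!V || !V)) -> !((Y == (!V && X)) && !W)): β-rule — branch into !((W -> V) == (!V || !V))  //  !((Y == (!V && X)) && !W).
  branch 1 (add !((W -> V) == (!V || !V))):
    !((W -> V) == (!V || !V)): β-rule — branch into (W -> V), !(!V || !V)  //  !(W -> V), (!V || !V).
      branch 1.1 (add (W -> V), !(!V || !V)):
        !(!V || !V): α-rule — add !!V, !!V.
        (W -> V): β-rule — branch into !W  //  V.
          branch 1.1.1 (add !W):
            ○ open, literals {V=true, W=false}.
          branch 1.1.2 (add V):
            ○ open, literals {V=true}.
      branch 1.2 (add !(W -> V), (!V || !V)):
        !(W -> V): α-rule — add W, !V.
        (!V || !V): β-rule — branch into !V  //  !V.
          branch 1.2.1 (add !V):
            ○ open, literals {V=false, W=true}.
          branch 1.2.2 (add !V):
            ○ open, literals {V=false, W=true}.
  branch 2 (add !((Y == (!V && X)) && !W)):
    !((Y == (!V && X)) && !W): β-rule — branch into !(Y == (!V && X))  //  !!W.
      branch 2.1 (add !(Y == (!V && X))):
        !(Y == (!V && X)): β-rule — branch into Y, !(!V && X)  //  !Y, (!V && X).
          branch 2.1.1 (add Y, !(!V && X)):
            !(!V && X): β-rule — branch into !!V  //  !X.
              branch 2.1.1.1 (add !!V):
                ○ open, literals {V=true, Y=true}.
              branch 2.1.1.2 (add !X):
                ○ open, literals {X=false, Y=true}.
          branch 2.1.2 (add !Y, (!V && X)):
            (!V && X): α-rule — add !V, X.
            ○ open, literals {V=false, X=true, Y=false}.
      branch 2.2 (add !!W):
        ○ open, literals {W=true}.
0 branches closed, 8 open.
Each open branch fixes some atoms; the unmentioned ones are free. Counting distinct full assignments: branch {V=true, W=false} (X, Y, Z) contributes 8 new; branch {V=true} (X, Y, Z, W) contributes 8 new; branch {V=false, W=true} (X, Y, Z) contributes 8 new; branch {V=false, W=true} (X, Y, Z) contributes 0 new; branch {V=true, Y=true} (X, Z, W) contributes 0 new; branch {X=false, Y=true} (Z, W, V) contributes 2 new; branch {V=false, X=true, Y=false} (Z, W) contributes 2 new; branch {W=true} (X, Y, Z, V) contributes 0 new. Total: 28.

28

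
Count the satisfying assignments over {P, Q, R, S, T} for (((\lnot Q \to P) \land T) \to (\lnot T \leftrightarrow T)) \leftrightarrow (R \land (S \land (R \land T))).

10

Initial set: {((((\lnot Q \to P) \land T) \to (\lnot T \leftrightarrow T)) \leftrightarrow (R \land (S \land (R \land T))))}.
((((\lnot Q \to P) \land T) \to (\lnot T \leftrightarrow T)) \leftrightarrow (R \land (S \land (R \land T)))): β-rule — branch into (((\lnot Q \to P) \land T) \to (\lnot T \leftrightarrow T)), (R \land (S \land (R \land T)))  //  \lnot (((\lnot Q \to P) \land T) \to (\lnot T \leftrightarrow T)), \lnot (R \land (S \land (R \land T))).
  branch 1 (add (((\lnot Q \to P) \land T) \to (\lnot T \leftrightarrow T)), (R \land (S \land (R \land T)))):
    (R \land (S \land (R \land T))): α-rule — add R, (S \land (R \land T)).
    (S \land (R \land T)): α-rule — add S, (R \land T).
    (R \land T): α-rule — add R, T.
    (((\lnot Q \to P) \land T) \to (\lnot T \leftrightarrow T)): β-rule — branch into \lnot ((\lnot Q \to P) \land T)  //  (\lnot T \leftrightarrow T).
      branch 1.1 (add \lnot ((\lnot Q \to P) \land T)):
        \lnot ((\lnot Q \to P) \land T): β-rule — branch into \lnot (\lnot Q \to P)  //  \lnot T.
          branch 1.1.1 (add \lnot (\lnot Q \to P)):
            \lnot (\lnot Q \to P): α-rule — add \lnot Q, \lnot P.
            ○ open, literals {P=0, Q=0, R=1, S=1, T=1}.
          branch 1.1.2 (add \lnot T):
            × closes — contains both T and \lnot T.
      branch 1.2 (add (\lnot T \leftrightarrow T)):
        (\lnot T \leftrightarrow T): β-rule — branch into \lnot T, T  //  \lnot \lnot T, \lnot T.
          branch 1.2.1 (add \lnot T, T):
            × closes — contains both T and \lnot T.
          branch 1.2.2 (add \lnot \lnot T, \lnot T):
            × closes — contains both T and \lnot T.
  branch 2 (add \lnot (((\lnot Q \to P) \land T) \to (\lnot T \leftrightarrow T)), \lnot (R \land (S \land (R \land T)))):
    \lnot (((\lnot Q \to P) \land T) \to (\lnot T \leftrightarrow T)): α-rule — add ((\lnot Q \to P) \land T), \lnot (\lnot T \leftrightarrow T).
    ((\lnot Q \to P) \land T): α-rule — add (\lnot Q \to P), T.
    \lnot (R \land (S \land (R \land T))): β-rule — branch into \lnot R  //  \lnot (S \land (R \land T)).
      branch 2.1 (add \lnot R):
        \lnot (\lnot T \leftrightarrow T): β-rule — branch into \lnot T, \lnot T  //  \lnot \lnot T, T.
          branch 2.1.1 (add \lnot T, \lnot T):
            × closes — contains both T and \lnot T.
          branch 2.1.2 (add \lnot \lnot T, T):
            (\lnot Q \to P): β-rule — branch into \lnot \lnot Q  //  P.
              branch 2.1.2.1 (add \lnot \lnot Q):
                ○ open, literals {Q=1, R=0, T=1}.
              branch 2.1.2.2 (add P):
                ○ open, literals {P=1, R=0, T=1}.
      branch 2.2 (add \lnot (S \land (R \land T))):
        \lnot (\lnot T \leftrightarrow T): β-rule — branch into \lnot T, \lnot T  //  \lnot \lnot T, T.
          branch 2.2.1 (add \lnot T, \lnot T):
            × closes — contains both T and \lnot T.
          branch 2.2.2 (add \lnot \lnot T, T):
            (\lnot Q \to P): β-rule — branch into \lnot \lnot Q  //  P.
              branch 2.2.2.1 (add \lnot \lnot Q):
                \lnot (S \land (R \land T)): β-rule — branch into \lnot S  //  \lnot (R \land T).
                  branch 2.2.2.1.1 (add \lnot S):
                    ○ open, literals {Q=1, S=0, T=1}.
                  branch 2.2.2.1.2 (add \lnot (R \land T)):
                    \lnot (R \land T): β-rule — branch into \lnot R  //  \lnot T.
                      branch 2.2.2.1.2.1 (add \lnot R):
                        ○ open, literals {Q=1, R=0, T=1}.
                      branch 2.2.2.1.2.2 (add \lnot T):
                        × closes — contains both T and \lnot T.
              branch 2.2.2.2 (add P):
                \lnot (S \land (R \land T)): β-rule — branch into \lnot S  //  \lnot (R \land T).
                  branch 2.2.2.2.1 (add \lnot S):
                    ○ open, literals {P=1, S=0, T=1}.
                  branch 2.2.2.2.2 (add \lnot (R \land T)):
                    \lnot (R \land T): β-rule — branch into \lnot R  //  \lnot T.
                      branch 2.2.2.2.2.1 (add \lnot R):
                        ○ open, literals {P=1, R=0, T=1}.
                      branch 2.2.2.2.2.2 (add \lnot T):
                        × closes — contains both T and \lnot T.
7 branches closed, 7 open.
Each open branch fixes some atoms; the unmentioned ones are free. Counting distinct full assignments: branch {P=0, Q=0, R=1, S=1, T=1} (none free) contributes 1 new; branch {Q=1, R=0, T=1} (P, S) contributes 4 new; branch {P=1, R=0, T=1} (Q, S) contributes 2 new; branch {Q=1, S=0, T=1} (P, R) contributes 2 new; branch {Q=1, R=0, T=1} (P, S) contributes 0 new; branch {P=1, S=0, T=1} (Q, R) contributes 1 new; branch {P=1, R=0, T=1} (Q, S) contributes 0 new. Total: 10.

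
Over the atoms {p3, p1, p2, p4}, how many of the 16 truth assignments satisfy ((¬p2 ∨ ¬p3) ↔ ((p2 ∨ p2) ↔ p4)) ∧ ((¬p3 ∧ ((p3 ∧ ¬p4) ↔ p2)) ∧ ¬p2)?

2

Initial set: {(((¬p2 ∨ ¬p3) ↔ ((p2 ∨ p2) ↔ p4)) ∧ ((¬p3 ∧ ((p3 ∧ ¬p4) ↔ p2)) ∧ ¬p2))}.
(((¬p2 ∨ ¬p3) ↔ ((p2 ∨ p2) ↔ p4)) ∧ ((¬p3 ∧ ((p3 ∧ ¬p4) ↔ p2)) ∧ ¬p2)): α-rule — add ((¬p2 ∨ ¬p3) ↔ ((p2 ∨ p2) ↔ p4)), ((¬p3 ∧ ((p3 ∧ ¬p4) ↔ p2)) ∧ ¬p2).
((¬p3 ∧ ((p3 ∧ ¬p4) ↔ p2)) ∧ ¬p2): α-rule — add (¬p3 ∧ ((p3 ∧ ¬p4) ↔ p2)), ¬p2.
(¬p3 ∧ ((p3 ∧ ¬p4) ↔ p2)): α-rule — add ¬p3, ((p3 ∧ ¬p4) ↔ p2).
((¬p2 ∨ ¬p3) ↔ ((p2 ∨ p2) ↔ p4)): β-rule — branch into (¬p2 ∨ ¬p3), ((p2 ∨ p2) ↔ p4)  //  ¬(¬p2 ∨ ¬p3), ¬((p2 ∨ p2) ↔ p4).
  branch 1 (add (¬p2 ∨ ¬p3), ((p2 ∨ p2) ↔ p4)):
    ((p3 ∧ ¬p4) ↔ p2): β-rule — branch into (p3 ∧ ¬p4), p2  //  ¬(p3 ∧ ¬p4), ¬p2.
      branch 1.1 (add (p3 ∧ ¬p4), p2):
        × closes — contains both p2 and ¬p2.
      branch 1.2 (add ¬(p3 ∧ ¬p4), ¬p2):
        (¬p2 ∨ ¬p3): β-rule — branch into ¬p2  //  ¬p3.
          branch 1.2.1 (add ¬p2):
            ((p2 ∨ p2) ↔ p4): β-rule — branch into (p2 ∨ p2), p4  //  ¬(p2 ∨ p2), ¬p4.
              branch 1.2.1.1 (add (p2 ∨ p2), p4):
                ¬(p3 ∧ ¬p4): β-rule — branch into ¬p3  //  ¬¬p4.
                  branch 1.2.1.1.1 (add ¬p3):
                    (p2 ∨ p2): β-rule — branch into p2  //  p2.
                      branch 1.2.1.1.1.1 (add p2):
                        × closes — contains both p2 and ¬p2.
                      branch 1.2.1.1.1.2 (add p2):
                        × closes — contains both p2 and ¬p2.
                  branch 1.2.1.1.2 (add ¬¬p4):
                    (p2 ∨ p2): β-rule — branch into p2  //  p2.
                      branch 1.2.1.1.2.1 (add p2):
                        × closes — contains both p2 and ¬p2.
                      branch 1.2.1.1.2.2 (add p2):
                        × closes — contains both p2 and ¬p2.
              branch 1.2.1.2 (add ¬(p2 ∨ p2), ¬p4):
                ¬(p2 ∨ p2): α-rule — add ¬p2, ¬p2.
                ¬(p3 ∧ ¬p4): β-rule — branch into ¬p3  //  ¬¬p4.
                  branch 1.2.1.2.1 (add ¬p3):
                    ○ open, literals {p2=0, p3=0, p4=0}.
                  branch 1.2.1.2.2 (add ¬¬p4):
                    × closes — contains both p4 and ¬p4.
          branch 1.2.2 (add ¬p3):
            ((p2 ∨ p2) ↔ p4): β-rule — branch into (p2 ∨ p2), p4  //  ¬(p2 ∨ p2), ¬p4.
              branch 1.2.2.1 (add (p2 ∨ p2), p4):
                ¬(p3 ∧ ¬p4): β-rule — branch into ¬p3  //  ¬¬p4.
                  branch 1.2.2.1.1 (add ¬p3):
                    (p2 ∨ p2): β-rule — branch into p2  //  p2.
                      branch 1.2.2.1.1.1 (add p2):
                        × closes — contains both p2 and ¬p2.
                      branch 1.2.2.1.1.2 (add p2):
                        × closes — contains both p2 and ¬p2.
                  branch 1.2.2.1.2 (add ¬¬p4):
                    (p2 ∨ p2): β-rule — branch into p2  //  p2.
                      branch 1.2.2.1.2.1 (add p2):
                        × closes — contains both p2 and ¬p2.
                      branch 1.2.2.1.2.2 (add p2):
                        × closes — contains both p2 and ¬p2.
              branch 1.2.2.2 (add ¬(p2 ∨ p2), ¬p4):
                ¬(p2 ∨ p2): α-rule — add ¬p2, ¬p2.
                ¬(p3 ∧ ¬p4): β-rule — branch into ¬p3  //  ¬¬p4.
                  branch 1.2.2.2.1 (add ¬p3):
                    ○ open, literals {p2=0, p3=0, p4=0}.
                  branch 1.2.2.2.2 (add ¬¬p4):
                    × closes — contains both p4 and ¬p4.
  branch 2 (add ¬(¬p2 ∨ ¬p3), ¬((p2 ∨ p2) ↔ p4)):
    ¬(¬p2 ∨ ¬p3): α-rule — add ¬¬p2, ¬¬p3.
    × closes — contains both p2 and ¬p2.
12 branches closed, 2 open.
Each open branch fixes some atoms; the unmentioned ones are free. Counting distinct full assignments: branch {p2=0, p3=0, p4=0} (p1) contributes 2 new; branch {p2=0, p3=0, p4=0} (p1) contributes 0 new. Total: 2.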